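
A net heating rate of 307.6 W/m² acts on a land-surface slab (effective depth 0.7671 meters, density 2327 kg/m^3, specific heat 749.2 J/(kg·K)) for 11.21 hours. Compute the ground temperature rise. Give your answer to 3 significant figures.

9.28 K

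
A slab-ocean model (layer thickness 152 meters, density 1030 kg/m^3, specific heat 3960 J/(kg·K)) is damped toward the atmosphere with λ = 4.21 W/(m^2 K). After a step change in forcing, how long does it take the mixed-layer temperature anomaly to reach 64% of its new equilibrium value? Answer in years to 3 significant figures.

4.77 years

Areal heat capacity C = ρ c_p D = 1030 × 3960 × 152 = 6.20×10^8 J/(m^2 K).
τ = C / λ = 6.20×10^8 / 4.21 = 1.47×10^8 s.
Fraction reached: 1 − e^(−t/τ) = 0.64 ⇒ t = −τ ln(1 − 0.64) = τ × 1.02.
t = 1.50×10^8 s = 4.77 years.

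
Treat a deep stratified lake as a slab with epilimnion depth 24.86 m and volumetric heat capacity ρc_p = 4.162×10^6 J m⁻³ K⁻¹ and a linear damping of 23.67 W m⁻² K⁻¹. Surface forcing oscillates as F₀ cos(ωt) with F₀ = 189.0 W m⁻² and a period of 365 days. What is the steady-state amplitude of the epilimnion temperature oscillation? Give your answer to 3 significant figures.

Areal heat capacity C = ρc_p × D = 4.162×10^6 × 24.86 = 1.03×10^8 J/(m²·K).
Angular frequency ω = 2π / T = 2π / 3.15×10^7 s = 1.99×10^-7 s⁻¹.
√((Cω)² + λ²) = √((20.6)² + 23.67²) = 31.4 W/(m²·K).
Amplitude A = F₀ / √((Cω)²+λ²) = 189.0 / 31.4 = 6.02 K.

6.02 K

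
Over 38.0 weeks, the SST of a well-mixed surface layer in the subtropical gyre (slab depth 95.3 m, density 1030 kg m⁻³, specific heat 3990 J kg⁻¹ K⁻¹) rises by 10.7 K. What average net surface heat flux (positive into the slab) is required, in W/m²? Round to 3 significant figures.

Areal heat capacity C = ρ c_p D = 1030 × 3990 × 95.3 = 3.92×10^8 J/(m^2 K).
Required heat per unit area: Q = C ΔT = 3.92×10^8 × 10.7 = 4.19×10^9 J/m².
Flux F = Q / Δt = 4.19×10^9 / 2.30×10^7 s = 182 W/m².

182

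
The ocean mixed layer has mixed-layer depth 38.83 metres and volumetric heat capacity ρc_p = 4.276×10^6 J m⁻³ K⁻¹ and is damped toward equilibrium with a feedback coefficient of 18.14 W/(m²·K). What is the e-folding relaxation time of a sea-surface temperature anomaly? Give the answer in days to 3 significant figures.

Areal heat capacity C = ρc_p × D = 4.276×10^6 × 38.83 = 1.66×10^8 J m⁻² K⁻¹.
Relaxation time τ = C / λ = 1.66×10^8 / 18.14 = 9.15×10^6 s.
In days: 9.15×10^6 s / (86400 s/day) = 106 days.

106 days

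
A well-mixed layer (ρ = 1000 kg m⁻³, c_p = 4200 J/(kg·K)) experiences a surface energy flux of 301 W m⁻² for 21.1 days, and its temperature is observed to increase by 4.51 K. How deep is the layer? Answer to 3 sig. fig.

29.0 m

Heat input Q = F Δt = 301 × 1.82×10^6 s = 5.49×10^8 J/m².
Required areal heat capacity C = Q / ΔT = 1.22×10^8 J/(m²·K).
Depth D = C / (ρ c_p) = 1.22×10^8 / (1000 × 4200) = 29.0 m.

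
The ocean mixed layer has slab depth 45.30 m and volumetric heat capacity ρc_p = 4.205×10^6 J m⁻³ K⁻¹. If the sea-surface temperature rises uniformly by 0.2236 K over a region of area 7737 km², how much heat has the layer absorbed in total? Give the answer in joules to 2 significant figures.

Areal heat capacity C = ρc_p × D = 4.205×10^6 × 45.30 = 1.90×10^8 J/(m²·K).
Heat per unit area: q = C ΔT = 1.90×10^8 × 0.2236 = 4.26×10^7 J/m².
Total heat: Q = q × A = 4.26×10^7 × (7737 × 10⁶ m²) = 3.30×10^17 J.

3.3×10^17 J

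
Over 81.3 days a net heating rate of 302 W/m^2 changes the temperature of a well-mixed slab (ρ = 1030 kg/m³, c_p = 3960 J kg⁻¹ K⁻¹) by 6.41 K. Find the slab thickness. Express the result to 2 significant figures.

81 m

Heat input Q = F Δt = 302 × 7.02×10^6 s = 2.12×10^9 J/m².
Required areal heat capacity C = Q / ΔT = 3.31×10^8 J/(m²·K).
Depth D = C / (ρ c_p) = 3.31×10^8 / (1030 × 3960) = 81.1 m.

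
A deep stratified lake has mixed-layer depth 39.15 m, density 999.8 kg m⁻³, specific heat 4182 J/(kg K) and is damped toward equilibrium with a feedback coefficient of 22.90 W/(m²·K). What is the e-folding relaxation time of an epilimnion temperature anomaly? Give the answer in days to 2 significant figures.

83 days

Areal heat capacity C = ρ c_p D = 999.8 × 4182 × 39.15 = 1.64×10^8 J/(m^2 K).
Relaxation time τ = C / λ = 1.64×10^8 / 22.90 = 7.15×10^6 s.
In days: 7.15×10^6 s / (86400 s/day) = 82.7 days.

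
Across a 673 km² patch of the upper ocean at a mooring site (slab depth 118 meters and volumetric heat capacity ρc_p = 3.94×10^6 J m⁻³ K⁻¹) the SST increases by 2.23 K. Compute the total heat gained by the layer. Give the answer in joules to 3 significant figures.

6.98×10^17 J

Areal heat capacity C = ρc_p × D = 3.94×10^6 × 118 = 4.65×10^8 J m⁻² K⁻¹.
Heat per unit area: q = C ΔT = 4.65×10^8 × 2.23 = 1.04×10^9 J/m².
Total heat: Q = q × A = 1.04×10^9 × (673 × 10⁶ m²) = 6.98×10^17 J.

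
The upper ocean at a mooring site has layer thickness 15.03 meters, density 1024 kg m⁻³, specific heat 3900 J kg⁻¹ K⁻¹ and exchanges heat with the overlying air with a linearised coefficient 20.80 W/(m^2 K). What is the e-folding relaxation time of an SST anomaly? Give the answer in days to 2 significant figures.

33 days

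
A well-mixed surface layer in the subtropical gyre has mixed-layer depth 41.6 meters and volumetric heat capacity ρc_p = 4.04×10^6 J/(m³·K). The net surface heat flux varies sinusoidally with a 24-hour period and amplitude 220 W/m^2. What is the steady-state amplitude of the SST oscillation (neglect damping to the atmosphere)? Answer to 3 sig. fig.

Areal heat capacity C = ρc_p × D = 4.04×10^6 × 41.6 = 1.68×10^8 J m⁻² K⁻¹.
Angular frequency ω = 2π / T = 2π / 86400 s = 7.27×10^-5 s⁻¹.
Cω = 1.68×10^8 × 7.27×10^-5 = 12200 W/(m²·K).
Amplitude A = F₀ / (Cω) = 220 / 12200 = 0.0180 K.

0.0180 K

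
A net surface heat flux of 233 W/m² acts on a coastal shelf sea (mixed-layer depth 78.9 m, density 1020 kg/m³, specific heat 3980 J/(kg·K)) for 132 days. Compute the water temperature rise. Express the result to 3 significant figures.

8.30 K

Areal heat capacity C = ρ c_p D = 1020 × 3980 × 78.9 = 3.20×10^8 J m⁻² K⁻¹.
Net heat input Q = F Δt = 233 × (132 days × 86400 s/day) = 2.66×10^9 J/m².
ΔT = Q / C = 2.66×10^9 / 3.20×10^8 = 8.30 K.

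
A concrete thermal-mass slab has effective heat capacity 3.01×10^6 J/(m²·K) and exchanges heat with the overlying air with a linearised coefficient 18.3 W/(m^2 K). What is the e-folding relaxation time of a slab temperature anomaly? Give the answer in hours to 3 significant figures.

Areal heat capacity C = 3.01×10^6 J/(m²·K) (given).
Relaxation time τ = C / λ = 3.01×10^6 / 18.3 = 1.64×10^5 s.
In hours: 1.64×10^5 s / (3600 s/hour) = 45.7 hours.

45.7 hours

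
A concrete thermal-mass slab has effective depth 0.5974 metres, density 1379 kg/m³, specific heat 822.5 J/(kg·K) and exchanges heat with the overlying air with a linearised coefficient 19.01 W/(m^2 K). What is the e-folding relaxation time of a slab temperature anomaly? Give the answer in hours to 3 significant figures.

9.90 hours

Areal heat capacity C = ρ c_p D = 1379 × 822.5 × 0.5974 = 6.78×10^5 J/(m²·K).
Relaxation time τ = C / λ = 6.78×10^5 / 19.01 = 35600 s.
In hours: 35600 s / (3600 s/hour) = 9.90 hours.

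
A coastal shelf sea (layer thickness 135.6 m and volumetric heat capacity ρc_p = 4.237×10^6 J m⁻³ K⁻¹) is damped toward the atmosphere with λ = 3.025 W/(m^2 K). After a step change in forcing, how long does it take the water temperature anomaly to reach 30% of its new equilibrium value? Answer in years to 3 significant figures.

Areal heat capacity C = ρc_p × D = 4.237×10^6 × 135.6 = 5.75×10^8 J m⁻² K⁻¹.
τ = C / λ = 5.75×10^8 / 3.025 = 1.90×10^8 s.
Fraction reached: 1 − e^(−t/τ) = 0.30 ⇒ t = −τ ln(1 − 0.30) = τ × 0.357.
t = 6.77×10^7 s = 2.15 years.

2.15 years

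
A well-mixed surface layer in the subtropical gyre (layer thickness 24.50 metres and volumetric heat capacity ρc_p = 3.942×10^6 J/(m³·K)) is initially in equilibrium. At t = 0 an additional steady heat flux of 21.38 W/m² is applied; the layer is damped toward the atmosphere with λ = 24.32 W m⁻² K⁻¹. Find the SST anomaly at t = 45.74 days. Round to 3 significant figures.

Areal heat capacity C = ρc_p × D = 3.942×10^6 × 24.50 = 9.66×10^7 J/(m²·K).
τ = C / λ = 9.66×10^7 / 24.32 = 3.97×10^6 s.
Equilibrium anomaly ΔT_eq = F / λ = 21.38 / 24.32 = 0.879 K.
t = 45.74 days = 3.95×10^6 s, so t/τ = 0.995.
ΔT(t) = ΔT_eq (1 − e^(−t/τ)) = 0.879 × (1 − e^−0.995) = 0.554 K.

0.554 K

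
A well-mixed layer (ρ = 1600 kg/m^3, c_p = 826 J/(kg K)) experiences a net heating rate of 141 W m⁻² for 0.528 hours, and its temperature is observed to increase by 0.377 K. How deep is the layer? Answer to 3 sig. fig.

Heat input Q = F Δt = 141 × 1900 s = 2.68×10^5 J/m².
Required areal heat capacity C = Q / ΔT = 7.11×10^5 J/(m²·K).
Depth D = C / (ρ c_p) = 7.11×10^5 / (1600 × 826) = 0.538 m.

0.538 m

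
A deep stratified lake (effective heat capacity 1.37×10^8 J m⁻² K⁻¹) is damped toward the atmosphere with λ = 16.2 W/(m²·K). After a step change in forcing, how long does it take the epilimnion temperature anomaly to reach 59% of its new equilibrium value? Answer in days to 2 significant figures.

87 days

Areal heat capacity C = 1.37×10^8 J m⁻² K⁻¹ (given).
τ = C / λ = 1.37×10^8 / 16.2 = 8.46×10^6 s.
Fraction reached: 1 − e^(−t/τ) = 0.59 ⇒ t = −τ ln(1 − 0.59) = τ × 0.892.
t = 7.54×10^6 s = 87.3 days.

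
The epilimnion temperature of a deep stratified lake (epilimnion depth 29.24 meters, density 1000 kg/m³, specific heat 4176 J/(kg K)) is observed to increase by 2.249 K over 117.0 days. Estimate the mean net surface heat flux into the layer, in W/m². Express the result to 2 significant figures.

27

Areal heat capacity C = ρ c_p D = 1000 × 4176 × 29.24 = 1.22×10^8 J/(m^2 K).
Required heat per unit area: Q = C ΔT = 1.22×10^8 × 2.249 = 2.75×10^8 J/m².
Flux F = Q / Δt = 2.75×10^8 / 1.01×10^7 s = 27.2 W/m².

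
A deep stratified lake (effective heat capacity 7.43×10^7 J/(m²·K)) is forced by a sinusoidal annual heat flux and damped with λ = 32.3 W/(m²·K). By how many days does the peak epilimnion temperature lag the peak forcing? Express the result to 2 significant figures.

Areal heat capacity C = 7.43×10^7 J/(m²·K) (given).
ω = 2π / 3.15×10^7 s = 1.99×10^-7 s⁻¹.
Phase lag φ = arctan(Cω/λ) = arctan(14.8/32.3) = 0.430 rad.
Time lag = φ / ω = 0.430 / 1.99×10^-7 = 2.16×10^6 s = 25.0 days.

25 days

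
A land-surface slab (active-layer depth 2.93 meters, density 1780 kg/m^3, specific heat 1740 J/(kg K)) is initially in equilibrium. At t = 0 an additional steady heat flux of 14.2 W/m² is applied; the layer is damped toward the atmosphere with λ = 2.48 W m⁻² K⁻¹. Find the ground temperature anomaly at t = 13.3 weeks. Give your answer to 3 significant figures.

5.09 K

Areal heat capacity C = ρ c_p D = 1780 × 1740 × 2.93 = 9.07×10^6 J/(m^2 K).
τ = C / λ = 9.07×10^6 / 2.48 = 3.66×10^6 s.
Equilibrium anomaly ΔT_eq = F / λ = 14.2 / 2.48 = 5.73 K.
t = 13.3 weeks = 8.04×10^6 s, so t/τ = 2.20.
ΔT(t) = ΔT_eq (1 − e^(−t/τ)) = 5.73 × (1 − e^−2.20) = 5.09 K.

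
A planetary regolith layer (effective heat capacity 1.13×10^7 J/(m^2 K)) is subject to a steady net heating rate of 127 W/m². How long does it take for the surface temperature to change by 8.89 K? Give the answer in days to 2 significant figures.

Areal heat capacity C = 1.13×10^7 J/(m^2 K) (given).
Time required: Δt = C ΔT / F = 1.13×10^7 × 8.89 / 127 = 7.91×10^5 s.
In days: 7.91×10^5 s / (86400 s/day) = 9.16 days.

9.2 days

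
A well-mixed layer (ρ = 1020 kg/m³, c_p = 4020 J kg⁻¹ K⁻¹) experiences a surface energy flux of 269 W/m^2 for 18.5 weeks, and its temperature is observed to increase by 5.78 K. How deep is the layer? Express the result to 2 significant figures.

130 m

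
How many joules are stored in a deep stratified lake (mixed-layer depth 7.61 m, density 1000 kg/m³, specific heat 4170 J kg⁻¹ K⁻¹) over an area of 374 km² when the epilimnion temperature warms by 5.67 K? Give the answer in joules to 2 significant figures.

Areal heat capacity C = ρ c_p D = 1000 × 4170 × 7.61 = 3.17×10^7 J m⁻² K⁻¹.
Heat per unit area: q = C ΔT = 3.17×10^7 × 5.67 = 1.80×10^8 J/m².
Total heat: Q = q × A = 1.80×10^8 × (374 × 10⁶ m²) = 6.73×10^16 J.

6.7×10^16 J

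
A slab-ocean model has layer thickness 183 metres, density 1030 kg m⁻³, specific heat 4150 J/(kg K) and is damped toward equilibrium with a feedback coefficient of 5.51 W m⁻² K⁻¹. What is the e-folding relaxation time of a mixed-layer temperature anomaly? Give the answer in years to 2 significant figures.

4.5 years

Areal heat capacity C = ρ c_p D = 1030 × 4150 × 183 = 7.82×10^8 J m⁻² K⁻¹.
Relaxation time τ = C / λ = 7.82×10^8 / 5.51 = 1.42×10^8 s.
In years: 1.42×10^8 s / (3.156×10^7 s/year) = 4.50 years.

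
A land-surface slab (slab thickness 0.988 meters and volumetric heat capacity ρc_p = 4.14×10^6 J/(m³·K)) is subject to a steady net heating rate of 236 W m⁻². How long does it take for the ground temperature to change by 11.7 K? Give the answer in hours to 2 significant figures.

Areal heat capacity C = ρc_p × D = 4.14×10^6 × 0.988 = 4.09×10^6 J/(m^2 K).
Time required: Δt = C ΔT / F = 4.09×10^6 × 11.7 / 236 = 2.03×10^5 s.
In hours: 2.03×10^5 s / (3600 s/hour) = 56.3 hours.

56 hours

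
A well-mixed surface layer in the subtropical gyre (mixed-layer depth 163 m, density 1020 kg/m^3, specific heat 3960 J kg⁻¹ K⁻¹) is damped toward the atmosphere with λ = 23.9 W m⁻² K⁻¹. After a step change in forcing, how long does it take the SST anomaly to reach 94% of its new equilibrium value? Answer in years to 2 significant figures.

2.5 years

Areal heat capacity C = ρ c_p D = 1020 × 3960 × 163 = 6.58×10^8 J/(m^2 K).
τ = C / λ = 6.58×10^8 / 23.9 = 2.75×10^7 s.
Fraction reached: 1 − e^(−t/τ) = 0.94 ⇒ t = −τ ln(1 − 0.94) = τ × 2.81.
t = 7.75×10^7 s = 2.46 years.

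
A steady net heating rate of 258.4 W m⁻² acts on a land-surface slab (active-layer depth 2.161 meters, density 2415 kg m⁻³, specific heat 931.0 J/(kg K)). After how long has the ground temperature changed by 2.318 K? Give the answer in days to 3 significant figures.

Areal heat capacity C = ρ c_p D = 2415 × 931.0 × 2.161 = 4.86×10^6 J m⁻² K⁻¹.
Time required: Δt = C ΔT / F = 4.86×10^6 × 2.318 / 258.4 = 43600 s.
In days: 43600 s / (86400 s/day) = 0.504 days.

0.504 days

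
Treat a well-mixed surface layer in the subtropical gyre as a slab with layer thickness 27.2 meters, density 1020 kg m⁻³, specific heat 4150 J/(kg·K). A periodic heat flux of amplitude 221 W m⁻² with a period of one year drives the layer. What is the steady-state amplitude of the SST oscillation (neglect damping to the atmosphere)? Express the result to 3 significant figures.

9.63 K

Areal heat capacity C = ρ c_p D = 1020 × 4150 × 27.2 = 1.15×10^8 J/(m^2 K).
Angular frequency ω = 2π / T = 2π / 3.15×10^7 s = 1.99×10^-7 s⁻¹.
Cω = 1.15×10^8 × 1.99×10^-7 = 22.9 W/(m²·K).
Amplitude A = F₀ / (Cω) = 221 / 22.9 = 9.63 K.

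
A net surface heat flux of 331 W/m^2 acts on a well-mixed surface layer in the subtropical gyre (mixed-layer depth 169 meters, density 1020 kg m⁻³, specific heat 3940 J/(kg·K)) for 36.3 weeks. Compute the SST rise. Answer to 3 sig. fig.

10.7 K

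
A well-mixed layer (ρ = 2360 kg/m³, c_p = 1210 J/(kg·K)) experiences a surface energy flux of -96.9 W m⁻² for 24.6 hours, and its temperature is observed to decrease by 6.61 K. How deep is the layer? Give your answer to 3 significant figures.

0.455 m

Heat input Q = F Δt = -96.9 × 88600 s = -8.58×10^6 J/m².
Required areal heat capacity C = Q / ΔT = 1.30×10^6 J/(m²·K).
Depth D = C / (ρ c_p) = 1.30×10^6 / (2360 × 1210) = 0.455 m.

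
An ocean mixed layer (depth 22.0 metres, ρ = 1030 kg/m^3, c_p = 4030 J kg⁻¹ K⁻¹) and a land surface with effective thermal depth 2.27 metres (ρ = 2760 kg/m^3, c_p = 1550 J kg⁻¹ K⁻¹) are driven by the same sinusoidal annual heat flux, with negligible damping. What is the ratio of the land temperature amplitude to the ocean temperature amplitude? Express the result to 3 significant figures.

9.40

C_ocean = 1030 × 4030 × 22.0 = 9.13×10^7 J/(m²·K).
C_land = 2760 × 1550 × 2.27 = 9.71×10^6 J/(m²·K).
Undamped amplitude ∝ 1/C, so A_land/A_ocean = C_ocean/C_land = 9.40.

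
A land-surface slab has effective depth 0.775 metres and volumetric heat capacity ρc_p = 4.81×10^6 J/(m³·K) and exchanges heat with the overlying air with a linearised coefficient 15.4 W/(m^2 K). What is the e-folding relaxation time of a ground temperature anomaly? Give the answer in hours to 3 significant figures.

67.2 hours

Areal heat capacity C = ρc_p × D = 4.81×10^6 × 0.775 = 3.73×10^6 J m⁻² K⁻¹.
Relaxation time τ = C / λ = 3.73×10^6 / 15.4 = 2.42×10^5 s.
In hours: 2.42×10^5 s / (3600 s/hour) = 67.2 hours.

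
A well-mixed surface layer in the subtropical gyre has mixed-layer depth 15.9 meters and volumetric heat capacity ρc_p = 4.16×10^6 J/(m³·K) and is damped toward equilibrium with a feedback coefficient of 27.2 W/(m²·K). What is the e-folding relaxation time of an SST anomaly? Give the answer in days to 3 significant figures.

28.1 days

Areal heat capacity C = ρc_p × D = 4.16×10^6 × 15.9 = 6.61×10^7 J/(m²·K).
Relaxation time τ = C / λ = 6.61×10^7 / 27.2 = 2.43×10^6 s.
In days: 2.43×10^6 s / (86400 s/day) = 28.1 days.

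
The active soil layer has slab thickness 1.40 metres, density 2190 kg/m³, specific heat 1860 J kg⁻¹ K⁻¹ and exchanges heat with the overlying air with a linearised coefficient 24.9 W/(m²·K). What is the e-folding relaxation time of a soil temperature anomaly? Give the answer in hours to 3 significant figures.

63.6 hours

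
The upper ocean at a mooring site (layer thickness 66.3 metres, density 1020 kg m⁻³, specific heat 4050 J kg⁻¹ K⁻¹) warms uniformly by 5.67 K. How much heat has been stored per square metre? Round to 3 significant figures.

Areal heat capacity C = ρ c_p D = 1020 × 4050 × 66.3 = 2.74×10^8 J m⁻² K⁻¹.
ΔQ = C ΔT = 2.74×10^8 × 5.67 = 1.55×10^9 J/m².

1.55×10^9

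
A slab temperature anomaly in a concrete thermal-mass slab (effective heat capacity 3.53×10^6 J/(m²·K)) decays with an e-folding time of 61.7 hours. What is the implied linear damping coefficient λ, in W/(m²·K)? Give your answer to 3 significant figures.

15.9

Areal heat capacity C = 3.53×10^6 J/(m²·K) (given).
τ = 61.7 hours = 2.22×10^5 s.
λ = C / τ = 3.53×10^6 / 2.22×10^5 = 15.9 W/(m²·K).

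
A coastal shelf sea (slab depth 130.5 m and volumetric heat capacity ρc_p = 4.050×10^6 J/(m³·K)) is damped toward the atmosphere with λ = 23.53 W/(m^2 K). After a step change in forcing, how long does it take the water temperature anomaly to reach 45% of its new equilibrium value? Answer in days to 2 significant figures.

160 days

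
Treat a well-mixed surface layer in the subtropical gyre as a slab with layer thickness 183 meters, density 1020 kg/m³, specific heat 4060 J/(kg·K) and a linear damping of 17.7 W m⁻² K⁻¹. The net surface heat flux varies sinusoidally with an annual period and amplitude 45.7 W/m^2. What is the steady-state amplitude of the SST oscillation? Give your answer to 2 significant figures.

0.30 K

Areal heat capacity C = ρ c_p D = 1020 × 4060 × 183 = 7.58×10^8 J m⁻² K⁻¹.
Angular frequency ω = 2π / T = 2π / 3.15×10^7 s = 1.99×10^-7 s⁻¹.
√((Cω)² + λ²) = √((151)² + 17.7²) = 152 W/(m²·K).
Amplitude A = F₀ / √((Cω)²+λ²) = 45.7 / 152 = 0.301 K.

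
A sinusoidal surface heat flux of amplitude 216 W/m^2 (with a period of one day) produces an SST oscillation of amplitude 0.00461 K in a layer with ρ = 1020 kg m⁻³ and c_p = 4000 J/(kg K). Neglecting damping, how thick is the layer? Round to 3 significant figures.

ω = 2π / 86400 s = 7.27×10^-5 s⁻¹.
Required C = F₀ / (A ω) = 216 / (0.00461 × 7.27×10^-5) = 6.44×10^8 J/(m²·K).
D = C / (ρ c_p) = 6.44×10^8 / (1020 × 4000) = 158 m.

158 m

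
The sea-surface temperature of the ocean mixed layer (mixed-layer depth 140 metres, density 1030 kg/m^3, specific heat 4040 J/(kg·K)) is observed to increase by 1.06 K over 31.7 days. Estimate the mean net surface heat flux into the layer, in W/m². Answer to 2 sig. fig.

230

Areal heat capacity C = ρ c_p D = 1030 × 4040 × 140 = 5.83×10^8 J/(m²·K).
Required heat per unit area: Q = C ΔT = 5.83×10^8 × 1.06 = 6.18×10^8 J/m².
Flux F = Q / Δt = 6.18×10^8 / 2.74×10^6 s = 225 W/m².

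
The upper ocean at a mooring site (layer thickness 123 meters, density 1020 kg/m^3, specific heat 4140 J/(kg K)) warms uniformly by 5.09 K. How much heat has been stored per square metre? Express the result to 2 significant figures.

Areal heat capacity C = ρ c_p D = 1020 × 4140 × 123 = 5.19×10^8 J m⁻² K⁻¹.
ΔQ = C ΔT = 5.19×10^8 × 5.09 = 2.64×10^9 J/m².

2.6×10^9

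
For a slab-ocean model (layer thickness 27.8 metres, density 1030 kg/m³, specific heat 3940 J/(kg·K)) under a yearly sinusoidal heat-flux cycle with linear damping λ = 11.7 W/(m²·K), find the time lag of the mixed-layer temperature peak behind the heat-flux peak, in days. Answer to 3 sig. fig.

Areal heat capacity C = ρ c_p D = 1030 × 3940 × 27.8 = 1.13×10^8 J/(m²·K).
ω = 2π / 3.15×10^7 s = 1.99×10^-7 s⁻¹.
Phase lag φ = arctan(Cω/λ) = arctan(22.5/11.7) = 1.09 rad.
Time lag = φ / ω = 1.09 / 1.99×10^-7 = 5.48×10^6 s = 63.4 days.

63.4 days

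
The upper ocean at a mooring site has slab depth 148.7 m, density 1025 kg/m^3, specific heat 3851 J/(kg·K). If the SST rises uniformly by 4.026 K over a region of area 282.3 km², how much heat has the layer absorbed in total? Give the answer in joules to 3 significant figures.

6.67×10^17 J

Areal heat capacity C = ρ c_p D = 1025 × 3851 × 148.7 = 5.87×10^8 J/(m^2 K).
Heat per unit area: q = C ΔT = 5.87×10^8 × 4.026 = 2.36×10^9 J/m².
Total heat: Q = q × A = 2.36×10^9 × (282.3 × 10⁶ m²) = 6.67×10^17 J.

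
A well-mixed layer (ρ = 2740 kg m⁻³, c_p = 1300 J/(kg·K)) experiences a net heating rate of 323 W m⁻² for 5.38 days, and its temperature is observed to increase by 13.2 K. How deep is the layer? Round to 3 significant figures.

3.19 m

Heat input Q = F Δt = 323 × 4.65×10^5 s = 1.50×10^8 J/m².
Required areal heat capacity C = Q / ΔT = 1.14×10^7 J/(m²·K).
Depth D = C / (ρ c_p) = 1.14×10^7 / (2740 × 1300) = 3.19 m.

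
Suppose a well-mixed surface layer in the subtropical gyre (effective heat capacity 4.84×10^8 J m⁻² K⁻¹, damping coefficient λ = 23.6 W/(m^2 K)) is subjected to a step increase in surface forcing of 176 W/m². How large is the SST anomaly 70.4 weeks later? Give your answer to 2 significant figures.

Areal heat capacity C = 4.84×10^8 J m⁻² K⁻¹ (given).
τ = C / λ = 4.84×10^8 / 23.6 = 2.05×10^7 s.
Equilibrium anomaly ΔT_eq = F / λ = 176 / 23.6 = 7.46 K.
t = 70.4 weeks = 4.26×10^7 s, so t/τ = 2.08.
ΔT(t) = ΔT_eq (1 − e^(−t/τ)) = 7.46 × (1 − e^−2.08) = 6.52 K.

6.5 K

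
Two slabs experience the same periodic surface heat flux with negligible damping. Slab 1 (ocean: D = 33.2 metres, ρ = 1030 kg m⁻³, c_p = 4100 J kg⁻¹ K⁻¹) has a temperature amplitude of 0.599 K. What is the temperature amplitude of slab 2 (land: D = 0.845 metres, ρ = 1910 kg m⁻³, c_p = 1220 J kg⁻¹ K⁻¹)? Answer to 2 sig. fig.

43 K

C_ocean = 1.40×10^8 J/(m²·K); C_land = 1.97×10^6 J/(m²·K).
A ∝ 1/C ⇒ A_land = A_ocean × C_ocean/C_land = 0.599 × 71.2 = 42.7 K.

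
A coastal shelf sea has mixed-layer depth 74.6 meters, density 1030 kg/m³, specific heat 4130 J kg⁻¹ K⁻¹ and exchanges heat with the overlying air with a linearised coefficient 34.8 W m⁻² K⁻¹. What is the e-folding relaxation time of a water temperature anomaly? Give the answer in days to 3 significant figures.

106 days

Areal heat capacity C = ρ c_p D = 1030 × 4130 × 74.6 = 3.17×10^8 J/(m^2 K).
Relaxation time τ = C / λ = 3.17×10^8 / 34.8 = 9.12×10^6 s.
In days: 9.12×10^6 s / (86400 s/day) = 106 days.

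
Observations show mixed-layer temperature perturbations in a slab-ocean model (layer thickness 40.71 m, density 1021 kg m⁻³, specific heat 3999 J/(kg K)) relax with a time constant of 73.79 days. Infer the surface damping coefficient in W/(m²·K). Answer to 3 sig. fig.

Areal heat capacity C = ρ c_p D = 1021 × 3999 × 40.71 = 1.66×10^8 J/(m^2 K).
τ = 73.79 days = 6.38×10^6 s.
λ = C / τ = 1.66×10^8 / 6.38×10^6 = 26.1 W/(m²·K).

26.1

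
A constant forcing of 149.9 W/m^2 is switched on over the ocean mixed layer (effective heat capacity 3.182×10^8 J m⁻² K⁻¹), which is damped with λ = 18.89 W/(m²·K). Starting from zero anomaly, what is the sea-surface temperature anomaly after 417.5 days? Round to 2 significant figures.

7.0 K

Areal heat capacity C = 3.182×10^8 J m⁻² K⁻¹ (given).
τ = C / λ = 3.18×10^8 / 18.89 = 1.68×10^7 s.
Equilibrium anomaly ΔT_eq = F / λ = 149.9 / 18.89 = 7.94 K.
t = 417.5 days = 3.61×10^7 s, so t/τ = 2.14.
ΔT(t) = ΔT_eq (1 − e^(−t/τ)) = 7.94 × (1 − e^−2.14) = 7.00 K.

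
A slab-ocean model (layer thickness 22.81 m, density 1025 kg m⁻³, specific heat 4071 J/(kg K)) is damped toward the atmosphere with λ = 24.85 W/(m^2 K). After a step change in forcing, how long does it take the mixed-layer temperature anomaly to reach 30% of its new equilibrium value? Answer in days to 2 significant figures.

16 days

Areal heat capacity C = ρ c_p D = 1025 × 4071 × 22.81 = 9.52×10^7 J/(m²·K).
τ = C / λ = 9.52×10^7 / 24.85 = 3.83×10^6 s.
Fraction reached: 1 − e^(−t/τ) = 0.30 ⇒ t = −τ ln(1 − 0.30) = τ × 0.357.
t = 1.37×10^6 s = 15.8 days.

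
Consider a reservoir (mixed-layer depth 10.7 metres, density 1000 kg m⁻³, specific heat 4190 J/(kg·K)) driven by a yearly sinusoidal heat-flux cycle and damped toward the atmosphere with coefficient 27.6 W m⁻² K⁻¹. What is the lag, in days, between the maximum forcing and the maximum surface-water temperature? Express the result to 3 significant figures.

18.2 days

Areal heat capacity C = ρ c_p D = 1000 × 4190 × 10.7 = 4.48×10^7 J m⁻² K⁻¹.
ω = 2π / 3.15×10^7 s = 1.99×10^-7 s⁻¹.
Phase lag φ = arctan(Cω/λ) = arctan(8.93/27.6) = 0.313 rad.
Time lag = φ / ω = 0.313 / 1.99×10^-7 = 1.57×10^6 s = 18.2 days.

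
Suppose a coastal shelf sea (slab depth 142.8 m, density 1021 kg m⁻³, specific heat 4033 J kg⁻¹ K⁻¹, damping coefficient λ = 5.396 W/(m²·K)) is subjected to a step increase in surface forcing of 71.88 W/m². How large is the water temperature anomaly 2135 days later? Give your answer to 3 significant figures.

10.9 K

Areal heat capacity C = ρ c_p D = 1021 × 4033 × 142.8 = 5.88×10^8 J/(m^2 K).
τ = C / λ = 5.88×10^8 / 5.396 = 1.09×10^8 s.
Equilibrium anomaly ΔT_eq = F / λ = 71.88 / 5.396 = 13.3 K.
t = 2135 days = 1.84×10^8 s, so t/τ = 1.69.
ΔT(t) = ΔT_eq (1 − e^(−t/τ)) = 13.3 × (1 − e^−1.69) = 10.9 K.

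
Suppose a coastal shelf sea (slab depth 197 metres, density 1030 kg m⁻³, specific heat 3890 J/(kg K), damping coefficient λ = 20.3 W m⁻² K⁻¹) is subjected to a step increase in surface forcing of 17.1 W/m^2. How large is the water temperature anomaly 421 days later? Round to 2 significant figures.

Areal heat capacity C = ρ c_p D = 1030 × 3890 × 197 = 7.89×10^8 J m⁻² K⁻¹.
τ = C / λ = 7.89×10^8 / 20.3 = 3.89×10^7 s.
Equilibrium anomaly ΔT_eq = F / λ = 17.1 / 20.3 = 0.842 K.
t = 421 days = 3.64×10^7 s, so t/τ = 0.935.
ΔT(t) = ΔT_eq (1 − e^(−t/τ)) = 0.842 × (1 − e^−0.935) = 0.512 K.

0.51 K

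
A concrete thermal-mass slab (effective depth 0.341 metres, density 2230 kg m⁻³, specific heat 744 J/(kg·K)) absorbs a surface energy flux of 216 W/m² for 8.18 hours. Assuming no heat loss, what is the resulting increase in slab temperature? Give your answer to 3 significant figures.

11.2 K

Areal heat capacity C = ρ c_p D = 2230 × 744 × 0.341 = 5.66×10^5 J m⁻² K⁻¹.
Net heat input Q = F Δt = 216 × (8.18 hours × 3600 s/hour) = 6.36×10^6 J/m².
ΔT = Q / C = 6.36×10^6 / 5.66×10^5 = 11.2 K.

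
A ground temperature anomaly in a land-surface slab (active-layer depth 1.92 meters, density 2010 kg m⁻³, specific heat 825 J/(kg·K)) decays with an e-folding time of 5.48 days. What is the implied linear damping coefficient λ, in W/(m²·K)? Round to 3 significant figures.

Areal heat capacity C = ρ c_p D = 2010 × 825 × 1.92 = 3.18×10^6 J m⁻² K⁻¹.
τ = 5.48 days = 4.73×10^5 s.
λ = C / τ = 3.18×10^6 / 4.73×10^5 = 6.72 W/(m²·K).

6.72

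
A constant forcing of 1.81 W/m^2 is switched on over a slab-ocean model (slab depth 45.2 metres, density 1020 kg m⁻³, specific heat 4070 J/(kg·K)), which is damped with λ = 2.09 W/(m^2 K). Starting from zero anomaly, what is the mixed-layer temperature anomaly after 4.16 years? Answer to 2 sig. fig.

0.67 K

Areal heat capacity C = ρ c_p D = 1020 × 4070 × 45.2 = 1.88×10^8 J/(m²·K).
τ = C / λ = 1.88×10^8 / 2.09 = 8.98×10^7 s.
Equilibrium anomaly ΔT_eq = F / λ = 1.81 / 2.09 = 0.866 K.
t = 4.16 years = 1.31×10^8 s, so t/τ = 1.46.
ΔT(t) = ΔT_eq (1 − e^(−t/τ)) = 0.866 × (1 − e^−1.46) = 0.665 K.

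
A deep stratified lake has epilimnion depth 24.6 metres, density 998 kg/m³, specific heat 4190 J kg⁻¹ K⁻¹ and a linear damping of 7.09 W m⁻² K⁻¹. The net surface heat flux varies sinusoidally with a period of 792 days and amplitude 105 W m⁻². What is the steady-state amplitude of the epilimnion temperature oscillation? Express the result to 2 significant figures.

8.9 K

Areal heat capacity C = ρ c_p D = 998 × 4190 × 24.6 = 1.03×10^8 J/(m^2 K).
Angular frequency ω = 2π / T = 2π / 6.84×10^7 s = 9.18×10^-8 s⁻¹.
√((Cω)² + λ²) = √((9.45)² + 7.09²) = 11.8 W/(m²·K).
Amplitude A = F₀ / √((Cω)²+λ²) = 105 / 11.8 = 8.89 K.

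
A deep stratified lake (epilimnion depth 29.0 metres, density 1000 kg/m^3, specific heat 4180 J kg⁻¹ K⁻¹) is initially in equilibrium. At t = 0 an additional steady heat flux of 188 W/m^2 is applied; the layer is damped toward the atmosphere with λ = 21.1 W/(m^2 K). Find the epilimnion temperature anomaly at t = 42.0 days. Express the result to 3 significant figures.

4.17 K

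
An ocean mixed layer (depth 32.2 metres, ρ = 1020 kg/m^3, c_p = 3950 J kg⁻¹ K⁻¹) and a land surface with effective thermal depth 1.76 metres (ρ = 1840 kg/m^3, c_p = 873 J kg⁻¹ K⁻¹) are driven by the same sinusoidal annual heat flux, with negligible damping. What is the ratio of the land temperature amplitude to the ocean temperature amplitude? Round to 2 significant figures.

46

C_ocean = 1020 × 3950 × 32.2 = 1.30×10^8 J/(m²·K).
C_land = 1840 × 873 × 1.76 = 2.83×10^6 J/(m²·K).
Undamped amplitude ∝ 1/C, so A_land/A_ocean = C_ocean/C_land = 45.9.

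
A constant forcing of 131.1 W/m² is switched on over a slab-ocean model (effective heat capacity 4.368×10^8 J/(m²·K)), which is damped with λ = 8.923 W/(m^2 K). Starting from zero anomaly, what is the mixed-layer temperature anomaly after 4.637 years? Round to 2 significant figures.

14 K

Areal heat capacity C = 4.368×10^8 J/(m²·K) (given).
τ = C / λ = 4.37×10^8 / 8.923 = 4.90×10^7 s.
Equilibrium anomaly ΔT_eq = F / λ = 131.1 / 8.923 = 14.7 K.
t = 4.637 years = 1.46×10^8 s, so t/τ = 2.99.
ΔT(t) = ΔT_eq (1 − e^(−t/τ)) = 14.7 × (1 − e^−2.99) = 14.0 K.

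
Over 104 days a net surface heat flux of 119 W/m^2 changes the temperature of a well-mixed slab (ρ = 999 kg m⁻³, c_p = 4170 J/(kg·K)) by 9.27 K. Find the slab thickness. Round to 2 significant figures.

28 m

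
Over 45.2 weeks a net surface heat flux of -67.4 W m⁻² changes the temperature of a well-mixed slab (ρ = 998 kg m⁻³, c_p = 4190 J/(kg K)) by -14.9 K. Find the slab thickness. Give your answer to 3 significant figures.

29.6 m

Heat input Q = F Δt = -67.4 × 2.73×10^7 s = -1.84×10^9 J/m².
Required areal heat capacity C = Q / ΔT = 1.24×10^8 J/(m²·K).
Depth D = C / (ρ c_p) = 1.24×10^8 / (998 × 4190) = 29.6 m.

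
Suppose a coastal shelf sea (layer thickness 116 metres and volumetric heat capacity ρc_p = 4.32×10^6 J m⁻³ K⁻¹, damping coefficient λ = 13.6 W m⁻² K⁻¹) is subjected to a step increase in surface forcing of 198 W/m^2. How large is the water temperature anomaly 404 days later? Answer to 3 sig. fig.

8.91 K

Areal heat capacity C = ρc_p × D = 4.32×10^6 × 116 = 5.01×10^8 J m⁻² K⁻¹.
τ = C / λ = 5.01×10^8 / 13.6 = 3.68×10^7 s.
Equilibrium anomaly ΔT_eq = F / λ = 198 / 13.6 = 14.6 K.
t = 404 days = 3.49×10^7 s, so t/τ = 0.947.
ΔT(t) = ΔT_eq (1 − e^(−t/τ)) = 14.6 × (1 − e^−0.947) = 8.91 K.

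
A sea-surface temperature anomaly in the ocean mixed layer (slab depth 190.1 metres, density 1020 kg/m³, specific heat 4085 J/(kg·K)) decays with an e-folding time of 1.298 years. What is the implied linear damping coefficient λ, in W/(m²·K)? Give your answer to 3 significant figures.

19.3

Areal heat capacity C = ρ c_p D = 1020 × 4085 × 190.1 = 7.92×10^8 J/(m^2 K).
τ = 1.298 years = 4.10×10^7 s.
λ = C / τ = 7.92×10^8 / 4.10×10^7 = 19.3 W/(m²·K).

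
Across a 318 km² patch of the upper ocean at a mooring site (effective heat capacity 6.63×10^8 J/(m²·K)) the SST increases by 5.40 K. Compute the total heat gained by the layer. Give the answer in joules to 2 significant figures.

1.1×10^18 J

Areal heat capacity C = 6.63×10^8 J/(m²·K) (given).
Heat per unit area: q = C ΔT = 6.63×10^8 × 5.40 = 3.58×10^9 J/m².
Total heat: Q = q × A = 3.58×10^9 × (318 × 10⁶ m²) = 1.14×10^18 J.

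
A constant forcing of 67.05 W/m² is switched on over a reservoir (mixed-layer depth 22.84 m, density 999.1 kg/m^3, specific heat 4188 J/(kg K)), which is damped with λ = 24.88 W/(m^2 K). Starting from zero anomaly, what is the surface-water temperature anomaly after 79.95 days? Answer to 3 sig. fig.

2.25 K

Areal heat capacity C = ρ c_p D = 999.1 × 4188 × 22.84 = 9.56×10^7 J/(m^2 K).
τ = C / λ = 9.56×10^7 / 24.88 = 3.84×10^6 s.
Equilibrium anomaly ΔT_eq = F / λ = 67.05 / 24.88 = 2.69 K.
t = 79.95 days = 6.91×10^6 s, so t/τ = 1.80.
ΔT(t) = ΔT_eq (1 − e^(−t/τ)) = 2.69 × (1 − e^−1.80) = 2.25 K.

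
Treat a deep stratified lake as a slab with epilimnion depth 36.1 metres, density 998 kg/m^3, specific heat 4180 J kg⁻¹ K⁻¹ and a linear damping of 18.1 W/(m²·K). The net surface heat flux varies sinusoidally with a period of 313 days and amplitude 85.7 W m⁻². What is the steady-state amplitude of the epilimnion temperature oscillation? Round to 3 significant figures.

2.18 K

Areal heat capacity C = ρ c_p D = 998 × 4180 × 36.1 = 1.51×10^8 J/(m²·K).
Angular frequency ω = 2π / T = 2π / 2.70×10^7 s = 2.32×10^-7 s⁻¹.
√((Cω)² + λ²) = √((35.0)² + 18.1²) = 39.4 W/(m²·K).
Amplitude A = F₀ / √((Cω)²+λ²) = 85.7 / 39.4 = 2.18 K.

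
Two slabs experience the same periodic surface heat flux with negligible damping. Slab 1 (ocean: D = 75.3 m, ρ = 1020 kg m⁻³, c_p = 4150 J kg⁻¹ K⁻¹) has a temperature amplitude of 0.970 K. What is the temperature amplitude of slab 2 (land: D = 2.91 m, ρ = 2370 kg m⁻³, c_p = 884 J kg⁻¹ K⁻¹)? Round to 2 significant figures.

C_ocean = 3.19×10^8 J/(m²·K); C_land = 6.10×10^6 J/(m²·K).
A ∝ 1/C ⇒ A_land = A_ocean × C_ocean/C_land = 0.970 × 52.3 = 50.7 K.

51 K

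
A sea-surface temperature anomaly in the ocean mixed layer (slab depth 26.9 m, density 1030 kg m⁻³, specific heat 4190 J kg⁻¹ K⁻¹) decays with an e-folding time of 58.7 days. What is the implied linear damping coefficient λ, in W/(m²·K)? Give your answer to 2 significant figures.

23

Areal heat capacity C = ρ c_p D = 1030 × 4190 × 26.9 = 1.16×10^8 J m⁻² K⁻¹.
τ = 58.7 days = 5.07×10^6 s.
λ = C / τ = 1.16×10^8 / 5.07×10^6 = 22.9 W/(m²·K).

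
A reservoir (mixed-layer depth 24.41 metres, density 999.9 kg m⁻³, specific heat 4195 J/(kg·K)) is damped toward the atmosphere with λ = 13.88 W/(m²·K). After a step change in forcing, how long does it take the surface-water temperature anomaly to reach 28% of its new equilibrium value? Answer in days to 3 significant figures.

28.0 days

Areal heat capacity C = ρ c_p D = 999.9 × 4195 × 24.41 = 1.02×10^8 J/(m²·K).
τ = C / λ = 1.02×10^8 / 13.88 = 7.38×10^6 s.
Fraction reached: 1 − e^(−t/τ) = 0.28 ⇒ t = −τ ln(1 − 0.28) = τ × 0.329.
t = 2.42×10^6 s = 28.0 days.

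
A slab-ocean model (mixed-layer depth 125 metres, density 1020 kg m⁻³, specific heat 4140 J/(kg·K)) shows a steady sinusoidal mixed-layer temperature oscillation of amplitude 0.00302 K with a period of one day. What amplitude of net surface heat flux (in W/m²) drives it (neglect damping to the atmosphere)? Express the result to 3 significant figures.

116

Areal heat capacity C = ρ c_p D = 1020 × 4140 × 125 = 5.28×10^8 J/(m²·K).
ω = 2π / 86400 s = 7.27×10^-5 s⁻¹.
Cω = 5.28×10^8 × 7.27×10^-5 = 38400 W/(m²·K).
F₀ = A × Cω = 0.00302 × 38400 = 116 W/m².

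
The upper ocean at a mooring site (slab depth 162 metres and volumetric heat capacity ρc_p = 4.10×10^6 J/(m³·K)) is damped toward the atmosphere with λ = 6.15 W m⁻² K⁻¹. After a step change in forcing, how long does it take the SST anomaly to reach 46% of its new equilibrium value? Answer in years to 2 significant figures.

Areal heat capacity C = ρc_p × D = 4.10×10^6 × 162 = 6.64×10^8 J/(m²·K).
τ = C / λ = 6.64×10^8 / 6.15 = 1.08×10^8 s.
Fraction reached: 1 − e^(−t/τ) = 0.46 ⇒ t = −τ ln(1 − 0.46) = τ × 0.616.
t = 6.65×10^7 s = 2.11 years.

2.1 years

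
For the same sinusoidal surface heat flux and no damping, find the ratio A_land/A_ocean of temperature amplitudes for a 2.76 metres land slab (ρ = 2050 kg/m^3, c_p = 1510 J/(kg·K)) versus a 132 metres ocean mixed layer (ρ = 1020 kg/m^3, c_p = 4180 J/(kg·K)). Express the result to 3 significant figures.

65.9

C_ocean = 1020 × 4180 × 132 = 5.63×10^8 J/(m²·K).
C_land = 2050 × 1510 × 2.76 = 8.54×10^6 J/(m²·K).
Undamped amplitude ∝ 1/C, so A_land/A_ocean = C_ocean/C_land = 65.9.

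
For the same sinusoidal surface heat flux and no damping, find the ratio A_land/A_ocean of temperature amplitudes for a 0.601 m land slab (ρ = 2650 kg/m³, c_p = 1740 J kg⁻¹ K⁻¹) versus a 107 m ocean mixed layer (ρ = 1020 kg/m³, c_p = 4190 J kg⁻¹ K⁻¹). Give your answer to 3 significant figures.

C_ocean = 1020 × 4190 × 107 = 4.57×10^8 J/(m²·K).
C_land = 2650 × 1740 × 0.601 = 2.77×10^6 J/(m²·K).
Undamped amplitude ∝ 1/C, so A_land/A_ocean = C_ocean/C_land = 165.

165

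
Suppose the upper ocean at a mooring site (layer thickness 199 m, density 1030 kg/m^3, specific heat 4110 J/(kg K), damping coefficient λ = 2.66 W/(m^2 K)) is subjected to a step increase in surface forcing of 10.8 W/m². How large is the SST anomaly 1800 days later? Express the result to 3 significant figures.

1.58 K

Areal heat capacity C = ρ c_p D = 1030 × 4110 × 199 = 8.42×10^8 J/(m^2 K).
τ = C / λ = 8.42×10^8 / 2.66 = 3.17×10^8 s.
Equilibrium anomaly ΔT_eq = F / λ = 10.8 / 2.66 = 4.06 K.
t = 1800 days = 1.56×10^8 s, so t/τ = 0.491.
ΔT(t) = ΔT_eq (1 − e^(−t/τ)) = 4.06 × (1 − e^−0.491) = 1.58 K.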